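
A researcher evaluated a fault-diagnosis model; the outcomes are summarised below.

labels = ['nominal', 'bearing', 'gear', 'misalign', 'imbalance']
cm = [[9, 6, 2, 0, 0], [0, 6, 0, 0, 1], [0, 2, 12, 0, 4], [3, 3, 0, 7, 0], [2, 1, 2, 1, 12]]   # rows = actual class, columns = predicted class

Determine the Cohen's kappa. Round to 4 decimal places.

0.5381

Observed agreement pₒ = trace/N = 46/73 = 0.63014
Expected agreement pₑ = Σ (rowᵢ·colᵢ)/N² = (17·14 + 7·18 + 18·16 + 13·8 + 18·17)/73² = 0.19929
κ = (pₒ − pₑ)/(1 − pₑ) = (0.63014 − 0.19929)/(1 − 0.19929) = 0.5381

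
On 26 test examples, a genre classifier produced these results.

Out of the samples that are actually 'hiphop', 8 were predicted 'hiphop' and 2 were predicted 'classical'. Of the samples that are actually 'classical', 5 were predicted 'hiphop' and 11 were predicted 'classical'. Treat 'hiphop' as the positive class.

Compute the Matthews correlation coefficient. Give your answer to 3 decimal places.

0.474

MCC = (TP·TN − FP·FN) / √((TP+FP)(TP+FN)(TN+FP)(TN+FN))
Numerator = 8·11 − 5·2 = 78
Denominator = √(13·10·16·13) = √27040 = 164.4384
MCC = 78 / 164.4384 = 0.474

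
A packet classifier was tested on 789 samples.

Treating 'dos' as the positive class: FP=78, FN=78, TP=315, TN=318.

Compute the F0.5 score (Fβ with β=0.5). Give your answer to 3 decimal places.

0.802

Fβ = (1+β²)·TP / ((1+β²)·TP + β²·FN + FP), with β²=1/4
= 1.25·315 / (1.25·315 + 0.25·78 + 78) = 0.802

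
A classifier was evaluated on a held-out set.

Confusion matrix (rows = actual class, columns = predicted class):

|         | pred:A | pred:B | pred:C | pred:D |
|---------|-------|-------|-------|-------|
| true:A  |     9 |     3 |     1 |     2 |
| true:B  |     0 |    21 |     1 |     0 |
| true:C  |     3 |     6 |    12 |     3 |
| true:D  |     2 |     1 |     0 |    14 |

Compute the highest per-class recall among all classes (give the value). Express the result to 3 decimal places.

0.955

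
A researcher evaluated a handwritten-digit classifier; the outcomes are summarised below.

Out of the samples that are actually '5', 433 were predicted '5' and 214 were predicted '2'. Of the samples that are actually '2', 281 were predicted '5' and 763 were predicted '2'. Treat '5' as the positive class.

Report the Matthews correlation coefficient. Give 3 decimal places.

MCC = (TP·TN − FP·FN) / √((TP+FP)(TP+FN)(TN+FP)(TN+FN))
Numerator = 433·763 − 281·214 = 270245
Denominator = √(714·647·1044·977) = √471191616504 = 686433.9855
MCC = 270245 / 686433.9855 = 0.394

0.394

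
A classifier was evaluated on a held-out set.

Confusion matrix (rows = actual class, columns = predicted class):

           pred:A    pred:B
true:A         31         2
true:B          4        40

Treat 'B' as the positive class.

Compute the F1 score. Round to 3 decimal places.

0.930

Precision = TP/(TP+FP) = 40/42 = 0.9524
Recall = TP/(TP+FN) = 40/44 = 0.9091
F1 = 2·TP/(2·TP+FP+FN) = 80/86 = 0.930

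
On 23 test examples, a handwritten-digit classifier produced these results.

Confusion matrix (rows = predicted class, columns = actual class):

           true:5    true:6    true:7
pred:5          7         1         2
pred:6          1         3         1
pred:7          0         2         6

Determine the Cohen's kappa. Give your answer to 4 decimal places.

0.5360

Observed agreement pₒ = trace/N = 16/23 = 0.69565
Expected agreement pₑ = Σ (rowᵢ·colᵢ)/N² = (8·10 + 6·5 + 9·8)/23² = 0.34405
κ = (pₒ − pₑ)/(1 − pₑ) = (0.69565 − 0.34405)/(1 − 0.34405) = 0.5360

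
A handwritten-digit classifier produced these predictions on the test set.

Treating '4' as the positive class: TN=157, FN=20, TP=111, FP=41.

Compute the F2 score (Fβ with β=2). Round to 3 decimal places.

Fβ = (1+β²)·TP / ((1+β²)·TP + β²·FN + FP), with β²=4
= 5·111 / (5·111 + 4·20 + 41) = 0.821

0.821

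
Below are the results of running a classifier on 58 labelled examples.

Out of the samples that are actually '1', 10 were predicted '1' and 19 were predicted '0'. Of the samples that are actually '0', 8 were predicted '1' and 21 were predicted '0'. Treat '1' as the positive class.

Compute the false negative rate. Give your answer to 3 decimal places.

0.655

FNR = FN/(FN+TP) = 19/(19+10) = 0.655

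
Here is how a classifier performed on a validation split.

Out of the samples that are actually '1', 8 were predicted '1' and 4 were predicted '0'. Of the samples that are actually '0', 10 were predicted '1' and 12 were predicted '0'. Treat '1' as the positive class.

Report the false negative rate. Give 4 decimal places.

0.3333

FNR = FN/(FN+TP) = 4/(4+8) = 0.3333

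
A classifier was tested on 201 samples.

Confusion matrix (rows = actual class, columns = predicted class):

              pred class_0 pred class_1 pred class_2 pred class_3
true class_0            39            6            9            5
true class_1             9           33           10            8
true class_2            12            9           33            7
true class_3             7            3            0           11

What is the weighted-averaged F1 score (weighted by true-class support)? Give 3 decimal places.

0.581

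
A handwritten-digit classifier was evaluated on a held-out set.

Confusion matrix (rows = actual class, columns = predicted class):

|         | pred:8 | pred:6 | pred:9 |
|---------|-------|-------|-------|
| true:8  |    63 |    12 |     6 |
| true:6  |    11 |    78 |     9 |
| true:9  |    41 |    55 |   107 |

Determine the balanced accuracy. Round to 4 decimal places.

Balanced accuracy = mean of per-class recall.
  8: recall = 63/81 = 0.77778
  6: recall = 78/98 = 0.79592
  9: recall = 107/203 = 0.52709
Mean = (0.77778 + 0.79592 + 0.52709) / 3 = 0.7003

0.7003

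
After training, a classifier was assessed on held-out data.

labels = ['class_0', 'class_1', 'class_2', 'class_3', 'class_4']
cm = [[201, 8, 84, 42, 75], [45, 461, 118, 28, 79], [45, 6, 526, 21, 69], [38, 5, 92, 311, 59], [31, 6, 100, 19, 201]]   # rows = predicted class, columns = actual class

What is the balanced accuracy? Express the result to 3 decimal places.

0.647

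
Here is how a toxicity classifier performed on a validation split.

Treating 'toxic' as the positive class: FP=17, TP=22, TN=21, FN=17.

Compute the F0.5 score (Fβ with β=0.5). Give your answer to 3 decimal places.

0.564

Fβ = (1+β²)·TP / ((1+β²)·TP + β²·FN + FP), with β²=1/4
= 1.25·22 / (1.25·22 + 0.25·17 + 17) = 0.564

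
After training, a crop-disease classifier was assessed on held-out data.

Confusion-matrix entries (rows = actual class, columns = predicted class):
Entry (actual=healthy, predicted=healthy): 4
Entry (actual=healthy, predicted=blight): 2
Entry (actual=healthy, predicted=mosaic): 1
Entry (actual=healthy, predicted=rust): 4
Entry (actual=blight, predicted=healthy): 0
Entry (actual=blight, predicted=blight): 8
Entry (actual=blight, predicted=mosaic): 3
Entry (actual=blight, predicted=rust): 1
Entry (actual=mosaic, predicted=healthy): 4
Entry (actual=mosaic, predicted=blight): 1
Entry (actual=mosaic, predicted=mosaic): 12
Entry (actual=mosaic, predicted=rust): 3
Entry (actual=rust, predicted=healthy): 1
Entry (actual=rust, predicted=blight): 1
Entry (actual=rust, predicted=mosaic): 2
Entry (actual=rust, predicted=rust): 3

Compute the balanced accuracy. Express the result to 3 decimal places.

0.515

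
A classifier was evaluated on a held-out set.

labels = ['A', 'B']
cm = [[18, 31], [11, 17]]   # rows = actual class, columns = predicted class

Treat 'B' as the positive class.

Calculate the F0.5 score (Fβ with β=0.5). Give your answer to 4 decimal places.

Fβ = (1+β²)·TP / ((1+β²)·TP + β²·FN + FP), with β²=1/4
= 1.25·17 / (1.25·17 + 0.25·11 + 31) = 0.3864

0.3864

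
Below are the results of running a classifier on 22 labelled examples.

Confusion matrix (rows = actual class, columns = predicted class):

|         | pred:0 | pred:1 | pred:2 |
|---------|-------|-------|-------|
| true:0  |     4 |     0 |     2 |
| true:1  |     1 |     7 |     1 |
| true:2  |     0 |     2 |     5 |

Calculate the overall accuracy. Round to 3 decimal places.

0.727

Accuracy = trace / total = (4+7+5=16) / 22 = 16/22 = 0.727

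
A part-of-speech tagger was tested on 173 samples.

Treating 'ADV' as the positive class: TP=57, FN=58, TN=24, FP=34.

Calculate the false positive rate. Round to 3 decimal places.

0.586

FPR = FP/(FP+TN) = 34/(34+24) = 0.586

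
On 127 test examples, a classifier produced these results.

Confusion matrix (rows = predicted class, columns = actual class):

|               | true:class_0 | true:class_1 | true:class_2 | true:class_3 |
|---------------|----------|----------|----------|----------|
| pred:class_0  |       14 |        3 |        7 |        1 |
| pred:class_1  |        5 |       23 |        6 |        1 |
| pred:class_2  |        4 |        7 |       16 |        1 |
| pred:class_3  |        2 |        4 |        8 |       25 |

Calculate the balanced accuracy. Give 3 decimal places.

0.627

Balanced accuracy = mean of per-class recall.
  class_0: recall = 14/25 = 0.5600
  class_1: recall = 23/37 = 0.6216
  class_2: recall = 16/37 = 0.4324
  class_3: recall = 25/28 = 0.8929
Mean = (0.5600 + 0.6216 + 0.4324 + 0.8929) / 4 = 0.627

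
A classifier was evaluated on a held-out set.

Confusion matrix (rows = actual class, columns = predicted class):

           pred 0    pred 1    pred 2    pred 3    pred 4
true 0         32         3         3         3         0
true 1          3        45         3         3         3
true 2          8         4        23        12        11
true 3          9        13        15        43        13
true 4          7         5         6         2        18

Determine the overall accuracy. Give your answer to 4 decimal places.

Accuracy = trace / total = (32+45+23+43+18=161) / 287 = 161/287 = 0.5610

0.5610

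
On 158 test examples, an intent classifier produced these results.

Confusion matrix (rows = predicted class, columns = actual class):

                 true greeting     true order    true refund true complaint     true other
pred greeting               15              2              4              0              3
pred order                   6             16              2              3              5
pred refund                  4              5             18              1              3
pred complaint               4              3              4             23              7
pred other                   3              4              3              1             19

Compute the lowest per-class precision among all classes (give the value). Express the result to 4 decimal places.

Per-class precision (TP/(TP+FP)):
  greeting: TP=15, FP=2+4+0+3=9 → 15/24 = 0.62500
  order: TP=16, FP=6+2+3+5=16 → 16/32 = 0.50000
  refund: TP=18, FP=4+5+1+3=13 → 18/31 = 0.58065
  complaint: TP=23, FP=4+3+4+7=18 → 23/41 = 0.56098
  other: TP=19, FP=3+4+3+1=11 → 19/30 = 0.63333
Lowest is class 'order' with precision = 0.5000.

0.5000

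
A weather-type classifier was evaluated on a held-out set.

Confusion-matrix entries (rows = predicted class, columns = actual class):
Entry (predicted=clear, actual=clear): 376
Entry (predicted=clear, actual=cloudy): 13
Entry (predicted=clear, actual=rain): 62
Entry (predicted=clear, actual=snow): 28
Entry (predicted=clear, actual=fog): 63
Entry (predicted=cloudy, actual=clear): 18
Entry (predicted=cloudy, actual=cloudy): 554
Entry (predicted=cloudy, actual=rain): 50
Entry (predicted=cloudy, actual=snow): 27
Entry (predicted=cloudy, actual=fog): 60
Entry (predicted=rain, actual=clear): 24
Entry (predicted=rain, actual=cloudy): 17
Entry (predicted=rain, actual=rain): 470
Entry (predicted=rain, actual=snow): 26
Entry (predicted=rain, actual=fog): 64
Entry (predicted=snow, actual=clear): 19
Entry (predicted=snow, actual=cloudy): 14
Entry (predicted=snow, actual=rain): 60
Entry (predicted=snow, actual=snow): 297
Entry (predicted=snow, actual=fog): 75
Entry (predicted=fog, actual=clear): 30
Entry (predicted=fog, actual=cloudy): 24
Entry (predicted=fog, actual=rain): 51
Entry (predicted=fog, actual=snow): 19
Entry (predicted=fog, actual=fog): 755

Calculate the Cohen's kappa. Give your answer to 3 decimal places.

Observed agreement pₒ = trace/N = 2452/3196 = 0.7672
Expected agreement pₑ = Σ (rowᵢ·colᵢ)/N² = (467·542 + 622·709 + 693·601 + 397·465 + 1017·879)/3196² = 0.2143
κ = (pₒ − pₑ)/(1 − pₑ) = (0.7672 − 0.2143)/(1 − 0.2143) = 0.704

0.704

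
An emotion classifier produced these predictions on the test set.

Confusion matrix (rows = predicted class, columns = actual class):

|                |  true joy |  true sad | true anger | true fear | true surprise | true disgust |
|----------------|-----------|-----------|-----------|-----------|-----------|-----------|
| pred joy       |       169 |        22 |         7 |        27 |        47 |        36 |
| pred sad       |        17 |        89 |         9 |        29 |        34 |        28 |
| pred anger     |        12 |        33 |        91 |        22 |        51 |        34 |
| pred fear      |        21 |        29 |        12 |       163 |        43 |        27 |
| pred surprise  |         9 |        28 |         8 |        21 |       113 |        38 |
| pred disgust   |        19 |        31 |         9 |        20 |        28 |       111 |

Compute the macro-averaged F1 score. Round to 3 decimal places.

0.489

Per-class F1 score (2·TP/(2·TP+FP+FN)):
  joy: TP=169, FP=22+7+27+47+36=139, FN=17+12+21+9+19=78 → 338/555 = 0.6090
  sad: TP=89, FP=17+9+29+34+28=117, FN=22+33+29+28+31=143 → 178/438 = 0.4064
  anger: TP=91, FP=12+33+22+51+34=152, FN=7+9+12+8+9=45 → 182/379 = 0.4802
  fear: TP=163, FP=21+29+12+43+27=132, FN=27+29+22+21+20=119 → 326/577 = 0.5650
  surprise: TP=113, FP=9+28+8+21+38=104, FN=47+34+51+43+28=203 → 226/533 = 0.4240
  disgust: TP=111, FP=19+31+9+20+28=107, FN=36+28+34+27+38=163 → 222/492 = 0.4512
Macro-F1 score = mean = (0.6090 + 0.4064 + 0.4802 + 0.5650 + 0.4240 + 0.4512) / 6 = 0.489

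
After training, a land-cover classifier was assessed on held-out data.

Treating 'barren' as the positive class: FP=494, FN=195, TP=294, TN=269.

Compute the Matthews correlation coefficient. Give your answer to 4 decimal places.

-0.0467

MCC = (TP·TN − FP·FN) / √((TP+FP)(TP+FN)(TN+FP)(TN+FN))
Numerator = 294·269 − 494·195 = -17244
Denominator = √(788·489·763·464) = √136419858624 = 369350.5904
MCC = -17244 / 369350.5904 = -0.0467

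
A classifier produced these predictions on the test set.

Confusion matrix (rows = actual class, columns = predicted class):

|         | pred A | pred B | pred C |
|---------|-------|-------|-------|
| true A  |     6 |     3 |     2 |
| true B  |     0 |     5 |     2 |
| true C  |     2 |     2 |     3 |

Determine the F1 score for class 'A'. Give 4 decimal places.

F1 score = 2·TP/(2·TP+FP+FN).
A: TP=6, FP=0+2=2, FN=3+2=5 → 12/19 = 0.63158

0.6316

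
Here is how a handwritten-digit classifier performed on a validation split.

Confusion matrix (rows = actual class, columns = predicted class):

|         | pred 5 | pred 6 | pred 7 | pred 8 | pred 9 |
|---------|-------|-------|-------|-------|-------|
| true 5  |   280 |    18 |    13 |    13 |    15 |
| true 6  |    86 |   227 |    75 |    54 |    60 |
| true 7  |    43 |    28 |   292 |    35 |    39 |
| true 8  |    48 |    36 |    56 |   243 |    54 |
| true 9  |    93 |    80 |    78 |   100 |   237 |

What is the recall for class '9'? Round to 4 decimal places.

0.4031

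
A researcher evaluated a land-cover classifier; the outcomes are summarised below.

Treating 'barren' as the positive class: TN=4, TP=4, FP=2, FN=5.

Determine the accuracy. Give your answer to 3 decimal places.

0.533

Accuracy = (TP+TN)/N = (4+4)/15 = 0.533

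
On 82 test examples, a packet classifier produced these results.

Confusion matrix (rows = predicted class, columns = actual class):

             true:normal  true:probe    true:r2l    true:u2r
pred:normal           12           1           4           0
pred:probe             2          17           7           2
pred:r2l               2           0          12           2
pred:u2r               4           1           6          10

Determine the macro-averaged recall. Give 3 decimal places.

Per-class recall (TP/(TP+FN)):
  normal: TP=12, FN=2+2+4=8 → 12/20 = 0.6000
  probe: TP=17, FN=1+0+1=2 → 17/19 = 0.8947
  r2l: TP=12, FN=4+7+6=17 → 12/29 = 0.4138
  u2r: TP=10, FN=0+2+2=4 → 10/14 = 0.7143
Macro-recall = mean = (0.6000 + 0.8947 + 0.4138 + 0.7143) / 4 = 0.656

0.656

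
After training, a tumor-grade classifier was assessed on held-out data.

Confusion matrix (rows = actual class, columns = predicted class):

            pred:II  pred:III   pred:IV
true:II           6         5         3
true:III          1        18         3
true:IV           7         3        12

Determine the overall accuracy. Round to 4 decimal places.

Accuracy = trace / total = (6+18+12=36) / 58 = 36/58 = 0.6207

0.6207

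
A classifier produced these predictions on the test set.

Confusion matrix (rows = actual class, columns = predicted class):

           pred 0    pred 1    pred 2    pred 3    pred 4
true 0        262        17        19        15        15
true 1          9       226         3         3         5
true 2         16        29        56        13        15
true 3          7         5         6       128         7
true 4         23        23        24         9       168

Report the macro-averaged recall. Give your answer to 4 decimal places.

0.7337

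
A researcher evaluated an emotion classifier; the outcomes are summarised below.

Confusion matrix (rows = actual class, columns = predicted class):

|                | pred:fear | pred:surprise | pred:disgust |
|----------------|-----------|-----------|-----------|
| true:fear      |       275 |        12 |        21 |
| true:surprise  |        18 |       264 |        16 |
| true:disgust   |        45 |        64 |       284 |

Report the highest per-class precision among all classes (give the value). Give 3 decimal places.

0.885

Per-class precision (TP/(TP+FP)):
  fear: TP=275, FP=18+45=63 → 275/338 = 0.8136
  surprise: TP=264, FP=12+64=76 → 264/340 = 0.7765
  disgust: TP=284, FP=21+16=37 → 284/321 = 0.8847
Highest is class 'disgust' with precision = 0.885.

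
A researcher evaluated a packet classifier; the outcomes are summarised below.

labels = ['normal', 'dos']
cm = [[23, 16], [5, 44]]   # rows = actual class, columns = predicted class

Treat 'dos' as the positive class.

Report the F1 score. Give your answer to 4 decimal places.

0.8073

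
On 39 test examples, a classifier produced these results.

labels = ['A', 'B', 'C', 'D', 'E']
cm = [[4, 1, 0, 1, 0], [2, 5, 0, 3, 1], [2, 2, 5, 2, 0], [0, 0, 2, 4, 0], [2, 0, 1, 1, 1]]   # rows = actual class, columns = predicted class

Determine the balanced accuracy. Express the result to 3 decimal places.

Balanced accuracy = mean of per-class recall.
  A: recall = 4/6 = 0.6667
  B: recall = 5/11 = 0.4545
  C: recall = 5/11 = 0.4545
  D: recall = 4/6 = 0.6667
  E: recall = 1/5 = 0.2000
Mean = (0.6667 + 0.4545 + 0.4545 + 0.6667 + 0.2000) / 5 = 0.488

0.488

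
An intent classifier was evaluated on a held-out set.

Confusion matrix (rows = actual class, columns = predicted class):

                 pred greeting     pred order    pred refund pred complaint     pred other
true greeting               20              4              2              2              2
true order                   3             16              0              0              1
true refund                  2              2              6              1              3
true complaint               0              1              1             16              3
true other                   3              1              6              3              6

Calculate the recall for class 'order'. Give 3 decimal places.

0.800

recall = TP/(TP+FN).
order: TP=16, FN=3+0+0+1=4 → 16/20 = 0.8000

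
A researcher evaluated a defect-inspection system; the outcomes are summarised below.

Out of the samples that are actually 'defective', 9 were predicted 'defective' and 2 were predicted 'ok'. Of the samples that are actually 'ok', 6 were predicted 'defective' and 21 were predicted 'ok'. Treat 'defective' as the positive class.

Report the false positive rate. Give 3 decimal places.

0.222

FPR = FP/(FP+TN) = 6/(6+21) = 0.222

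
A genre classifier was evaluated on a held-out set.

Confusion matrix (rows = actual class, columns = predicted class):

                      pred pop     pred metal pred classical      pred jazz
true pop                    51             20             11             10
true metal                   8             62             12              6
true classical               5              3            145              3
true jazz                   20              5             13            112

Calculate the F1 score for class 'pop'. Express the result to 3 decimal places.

0.580

Treat 'pop' as positive and all other classes as negative.
F1 score = 2·TP/(2·TP+FP+FN).
pop: TP=51, FP=8+5+20=33, FN=20+11+10=41 → 102/176 = 0.5795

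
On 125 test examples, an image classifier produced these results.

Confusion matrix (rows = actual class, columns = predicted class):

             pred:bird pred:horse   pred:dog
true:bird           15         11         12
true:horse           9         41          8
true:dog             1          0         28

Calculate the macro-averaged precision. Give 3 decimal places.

0.657

Per-class precision (TP/(TP+FP)):
  bird: TP=15, FP=9+1=10 → 15/25 = 0.6000
  horse: TP=41, FP=11+0=11 → 41/52 = 0.7885
  dog: TP=28, FP=12+8=20 → 28/48 = 0.5833
Macro-precision = mean = (0.6000 + 0.7885 + 0.5833) / 3 = 0.657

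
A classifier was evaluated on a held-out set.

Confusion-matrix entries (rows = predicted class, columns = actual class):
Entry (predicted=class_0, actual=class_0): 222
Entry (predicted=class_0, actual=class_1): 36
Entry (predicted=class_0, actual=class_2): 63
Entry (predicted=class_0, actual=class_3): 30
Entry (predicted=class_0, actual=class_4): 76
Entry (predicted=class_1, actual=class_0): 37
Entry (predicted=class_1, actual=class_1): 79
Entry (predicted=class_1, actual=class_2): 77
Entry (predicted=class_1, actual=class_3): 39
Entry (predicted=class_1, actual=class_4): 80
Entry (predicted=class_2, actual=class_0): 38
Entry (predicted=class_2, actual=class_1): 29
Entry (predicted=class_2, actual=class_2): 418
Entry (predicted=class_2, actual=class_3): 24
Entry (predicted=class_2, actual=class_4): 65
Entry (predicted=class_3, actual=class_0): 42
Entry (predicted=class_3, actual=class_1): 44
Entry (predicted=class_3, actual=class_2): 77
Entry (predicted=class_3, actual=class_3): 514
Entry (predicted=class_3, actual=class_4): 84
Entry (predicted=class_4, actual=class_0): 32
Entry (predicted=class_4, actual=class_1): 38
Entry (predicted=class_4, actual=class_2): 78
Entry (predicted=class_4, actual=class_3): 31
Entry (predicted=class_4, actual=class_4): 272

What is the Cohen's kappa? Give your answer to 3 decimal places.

Observed agreement pₒ = trace/N = 1505/2525 = 0.5960
Expected agreement pₑ = Σ (rowᵢ·colᵢ)/N² = (371·427 + 226·312 + 713·574 + 638·761 + 577·451)/2525² = 0.2171
κ = (pₒ − pₑ)/(1 − pₑ) = (0.5960 − 0.2171)/(1 − 0.2171) = 0.484

0.484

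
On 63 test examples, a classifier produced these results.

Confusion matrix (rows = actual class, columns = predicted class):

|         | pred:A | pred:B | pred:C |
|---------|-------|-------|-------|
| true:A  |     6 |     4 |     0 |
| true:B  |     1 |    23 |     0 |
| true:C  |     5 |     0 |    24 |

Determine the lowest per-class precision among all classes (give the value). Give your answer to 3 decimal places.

Per-class precision (TP/(TP+FP)):
  A: TP=6, FP=1+5=6 → 6/12 = 0.5000
  B: TP=23, FP=4+0=4 → 23/27 = 0.8519
  C: TP=24, FP=0+0=0 → 24/24 = 1.0000
Lowest is class 'A' with precision = 0.500.

0.500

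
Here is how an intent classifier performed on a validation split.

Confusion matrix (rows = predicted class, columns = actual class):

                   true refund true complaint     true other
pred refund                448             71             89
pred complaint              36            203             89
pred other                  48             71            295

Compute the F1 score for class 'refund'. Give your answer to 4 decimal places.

One-vs-rest for 'refund': TP = diagonal; FP = other classes predicted 'refund'; FN = 'refund' predicted as other.
F1 score = 2·TP/(2·TP+FP+FN).
refund: TP=448, FP=71+89=160, FN=36+48=84 → 896/1140 = 0.78596

0.7860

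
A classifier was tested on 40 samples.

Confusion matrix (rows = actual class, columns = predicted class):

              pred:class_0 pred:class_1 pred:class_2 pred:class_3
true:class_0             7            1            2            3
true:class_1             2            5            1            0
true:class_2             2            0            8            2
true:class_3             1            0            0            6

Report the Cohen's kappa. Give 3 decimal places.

0.528

Observed agreement pₒ = trace/N = 26/40 = 0.6500
Expected agreement pₑ = Σ (rowᵢ·colᵢ)/N² = (13·12 + 8·6 + 12·11 + 7·11)/40² = 0.2581
κ = (pₒ − pₑ)/(1 − pₑ) = (0.6500 − 0.2581)/(1 − 0.2581) = 0.528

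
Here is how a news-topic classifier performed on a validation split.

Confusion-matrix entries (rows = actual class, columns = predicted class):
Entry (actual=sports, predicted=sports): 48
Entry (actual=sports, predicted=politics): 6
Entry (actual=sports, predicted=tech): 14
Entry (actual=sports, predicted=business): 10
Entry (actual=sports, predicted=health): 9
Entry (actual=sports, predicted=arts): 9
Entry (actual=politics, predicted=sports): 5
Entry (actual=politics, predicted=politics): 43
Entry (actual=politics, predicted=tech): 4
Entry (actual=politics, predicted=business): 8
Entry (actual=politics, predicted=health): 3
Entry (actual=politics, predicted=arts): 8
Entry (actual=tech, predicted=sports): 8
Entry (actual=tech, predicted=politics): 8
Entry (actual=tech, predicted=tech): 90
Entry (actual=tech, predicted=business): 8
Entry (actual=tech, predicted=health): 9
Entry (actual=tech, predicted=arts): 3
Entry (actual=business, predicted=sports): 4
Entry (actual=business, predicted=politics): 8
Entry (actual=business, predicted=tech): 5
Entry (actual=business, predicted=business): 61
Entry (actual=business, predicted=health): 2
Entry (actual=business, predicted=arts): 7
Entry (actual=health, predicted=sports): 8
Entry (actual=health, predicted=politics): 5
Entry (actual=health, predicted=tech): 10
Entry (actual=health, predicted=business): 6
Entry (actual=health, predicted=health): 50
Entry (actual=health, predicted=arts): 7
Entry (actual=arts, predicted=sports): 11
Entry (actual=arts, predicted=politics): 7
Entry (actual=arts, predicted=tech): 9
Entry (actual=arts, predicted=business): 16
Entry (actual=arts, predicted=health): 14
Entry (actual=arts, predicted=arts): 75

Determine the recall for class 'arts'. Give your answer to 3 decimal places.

Treat 'arts' as positive and all other classes as negative.
recall = TP/(TP+FN).
arts: TP=75, FN=11+7+9+16+14=57 → 75/132 = 0.5682

0.568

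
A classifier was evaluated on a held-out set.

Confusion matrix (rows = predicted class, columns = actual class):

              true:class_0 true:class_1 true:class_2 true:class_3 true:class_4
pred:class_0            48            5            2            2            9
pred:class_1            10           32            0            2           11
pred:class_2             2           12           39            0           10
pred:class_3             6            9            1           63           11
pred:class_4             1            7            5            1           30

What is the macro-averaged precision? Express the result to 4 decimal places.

Per-class precision (TP/(TP+FP)):
  class_0: TP=48, FP=5+2+2+9=18 → 48/66 = 0.72727
  class_1: TP=32, FP=10+0+2+11=23 → 32/55 = 0.58182
  class_2: TP=39, FP=2+12+0+10=24 → 39/63 = 0.61905
  class_3: TP=63, FP=6+9+1+11=27 → 63/90 = 0.70000
  class_4: TP=30, FP=1+7+5+1=14 → 30/44 = 0.68182
Macro-precision = mean = (0.72727 + 0.58182 + 0.61905 + 0.70000 + 0.68182) / 5 = 0.6620

0.6620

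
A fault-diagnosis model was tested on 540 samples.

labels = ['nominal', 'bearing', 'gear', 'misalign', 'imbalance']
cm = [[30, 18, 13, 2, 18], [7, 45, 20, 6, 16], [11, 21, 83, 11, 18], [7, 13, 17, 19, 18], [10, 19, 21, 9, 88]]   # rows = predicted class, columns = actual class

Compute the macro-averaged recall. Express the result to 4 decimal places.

Per-class recall (TP/(TP+FN)):
  nominal: TP=30, FN=7+11+7+10=35 → 30/65 = 0.46154
  bearing: TP=45, FN=18+21+13+19=71 → 45/116 = 0.38793
  gear: TP=83, FN=13+20+17+21=71 → 83/154 = 0.53896
  misalign: TP=19, FN=2+6+11+9=28 → 19/47 = 0.40426
  imbalance: TP=88, FN=18+16+18+18=70 → 88/158 = 0.55696
Macro-recall = mean = (0.46154 + 0.38793 + 0.53896 + 0.40426 + 0.55696) / 5 = 0.4699

0.4699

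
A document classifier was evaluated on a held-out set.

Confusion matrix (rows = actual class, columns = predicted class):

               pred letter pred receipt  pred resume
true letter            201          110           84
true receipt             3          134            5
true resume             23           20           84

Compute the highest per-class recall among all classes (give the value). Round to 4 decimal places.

Per-class recall (TP/(TP+FN)):
  letter: TP=201, FN=110+84=194 → 201/395 = 0.50886
  receipt: TP=134, FN=3+5=8 → 134/142 = 0.94366
  resume: TP=84, FN=23+20=43 → 84/127 = 0.66142
Highest is class 'receipt' with recall = 0.9437.

0.9437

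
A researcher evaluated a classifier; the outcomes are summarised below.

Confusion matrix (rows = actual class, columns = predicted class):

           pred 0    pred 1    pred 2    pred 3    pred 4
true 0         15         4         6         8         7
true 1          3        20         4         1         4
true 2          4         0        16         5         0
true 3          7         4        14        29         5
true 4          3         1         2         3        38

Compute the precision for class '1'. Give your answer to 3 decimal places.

0.690

Treat '1' as positive and all other classes as negative.
precision = TP/(TP+FP).
1: TP=20, FP=4+0+4+1=9 → 20/29 = 0.6897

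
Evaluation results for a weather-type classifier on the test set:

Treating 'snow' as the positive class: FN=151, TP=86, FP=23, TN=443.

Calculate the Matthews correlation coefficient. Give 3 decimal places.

0.409

MCC = (TP·TN − FP·FN) / √((TP+FP)(TP+FN)(TN+FP)(TN+FN))
Numerator = 86·443 − 23·151 = 34625
Denominator = √(109·237·466·594) = √7150677732 = 84561.6800
MCC = 34625 / 84561.6800 = 0.409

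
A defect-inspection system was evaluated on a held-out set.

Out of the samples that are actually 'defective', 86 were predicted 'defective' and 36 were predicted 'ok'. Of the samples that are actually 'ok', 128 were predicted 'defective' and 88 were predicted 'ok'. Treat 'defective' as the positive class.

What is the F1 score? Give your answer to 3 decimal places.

0.512

Precision = TP/(TP+FP) = 86/214 = 0.4019
Recall = TP/(TP+FN) = 86/122 = 0.7049
F1 = 2·TP/(2·TP+FP+FN) = 172/336 = 0.512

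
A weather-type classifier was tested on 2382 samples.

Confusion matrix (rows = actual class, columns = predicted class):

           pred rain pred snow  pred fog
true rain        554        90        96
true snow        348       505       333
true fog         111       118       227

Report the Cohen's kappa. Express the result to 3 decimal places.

0.309

Observed agreement pₒ = trace/N = 1286/2382 = 0.5399
Expected agreement pₑ = Σ (rowᵢ·colᵢ)/N² = (740·1013 + 1186·713 + 456·656)/2382² = 0.3339
κ = (pₒ − pₑ)/(1 − pₑ) = (0.5399 − 0.3339)/(1 − 0.3339) = 0.309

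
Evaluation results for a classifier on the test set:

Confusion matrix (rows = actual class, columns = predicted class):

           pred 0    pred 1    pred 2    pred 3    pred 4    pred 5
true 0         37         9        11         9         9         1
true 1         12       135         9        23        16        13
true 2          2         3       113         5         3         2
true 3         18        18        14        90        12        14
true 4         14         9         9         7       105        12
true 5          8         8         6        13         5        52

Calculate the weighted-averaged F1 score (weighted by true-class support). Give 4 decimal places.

Per-class F1 score (2·TP/(2·TP+FP+FN)):
  0: TP=37, FP=12+2+18+14+8=54, FN=9+11+9+9+1=39 → 74/167 = 0.44311
  1: TP=135, FP=9+3+18+9+8=47, FN=12+9+23+16+13=73 → 270/390 = 0.69231
  2: TP=113, FP=11+9+14+9+6=49, FN=2+3+5+3+2=15 → 226/290 = 0.77931
  3: TP=90, FP=9+23+5+7+13=57, FN=18+18+14+12+14=76 → 180/313 = 0.57508
  4: TP=105, FP=9+16+3+12+5=45, FN=14+9+9+7+12=51 → 210/306 = 0.68627
  5: TP=52, FP=1+13+2+14+12=42, FN=8+8+6+13+5=40 → 104/186 = 0.55914
Weighted-F1 score = Σ (supportᵢ/N)·F1 scoreᵢ with N=826: (76/826)·0.44311 + (208/826)·0.69231 + (128/826)·0.77931 + (166/826)·0.57508 + (156/826)·0.68627 + (92/826)·0.55914 = 0.6433

0.6433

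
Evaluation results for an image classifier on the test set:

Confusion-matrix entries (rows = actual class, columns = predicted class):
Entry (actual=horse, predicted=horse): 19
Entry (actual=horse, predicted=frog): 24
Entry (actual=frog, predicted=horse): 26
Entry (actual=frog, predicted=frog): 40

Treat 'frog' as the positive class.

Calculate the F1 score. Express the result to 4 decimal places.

Precision = TP/(TP+FP) = 40/64 = 0.6250
Recall = TP/(TP+FN) = 40/66 = 0.6061
F1 = 2·TP/(2·TP+FP+FN) = 80/130 = 0.6154

0.6154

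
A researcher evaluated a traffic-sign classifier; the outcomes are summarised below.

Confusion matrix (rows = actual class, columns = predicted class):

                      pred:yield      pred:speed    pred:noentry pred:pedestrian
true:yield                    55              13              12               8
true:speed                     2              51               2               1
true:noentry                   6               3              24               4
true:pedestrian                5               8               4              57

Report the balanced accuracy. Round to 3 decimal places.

0.739

Balanced accuracy = mean of per-class recall.
  yield: recall = 55/88 = 0.6250
  speed: recall = 51/56 = 0.9107
  noentry: recall = 24/37 = 0.6486
  pedestrian: recall = 57/74 = 0.7703
Mean = (0.6250 + 0.9107 + 0.6486 + 0.7703) / 4 = 0.739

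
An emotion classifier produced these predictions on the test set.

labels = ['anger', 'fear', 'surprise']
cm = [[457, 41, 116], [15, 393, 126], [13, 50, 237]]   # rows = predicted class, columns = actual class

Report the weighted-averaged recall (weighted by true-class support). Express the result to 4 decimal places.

0.7507

Per-class recall (TP/(TP+FN)):
  anger: TP=457, FN=15+13=28 → 457/485 = 0.94227
  fear: TP=393, FN=41+50=91 → 393/484 = 0.81198
  surprise: TP=237, FN=116+126=242 → 237/479 = 0.49478
Weighted-recall = Σ (supportᵢ/N)·recallᵢ with N=1448: (485/1448)·0.94227 + (484/1448)·0.81198 + (479/1448)·0.49478 = 0.7507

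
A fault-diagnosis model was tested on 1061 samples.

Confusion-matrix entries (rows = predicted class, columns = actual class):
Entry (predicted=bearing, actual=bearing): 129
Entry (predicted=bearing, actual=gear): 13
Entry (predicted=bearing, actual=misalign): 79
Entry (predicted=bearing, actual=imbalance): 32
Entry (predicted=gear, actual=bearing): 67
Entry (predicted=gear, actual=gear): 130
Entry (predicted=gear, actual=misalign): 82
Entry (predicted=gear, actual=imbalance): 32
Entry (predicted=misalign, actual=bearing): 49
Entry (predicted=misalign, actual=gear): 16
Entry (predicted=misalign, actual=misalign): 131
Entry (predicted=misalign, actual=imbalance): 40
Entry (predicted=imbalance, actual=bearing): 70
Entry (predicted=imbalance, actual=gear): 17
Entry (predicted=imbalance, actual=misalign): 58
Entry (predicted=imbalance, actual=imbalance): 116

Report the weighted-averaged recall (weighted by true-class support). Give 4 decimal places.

Per-class recall (TP/(TP+FN)):
  bearing: TP=129, FN=67+49+70=186 → 129/315 = 0.40952
  gear: TP=130, FN=13+16+17=46 → 130/176 = 0.73864
  misalign: TP=131, FN=79+82+58=219 → 131/350 = 0.37429
  imbalance: TP=116, FN=32+32+40=104 → 116/220 = 0.52727
Weighted-recall = Σ (supportᵢ/N)·recallᵢ with N=1061: (315/1061)·0.40952 + (176/1061)·0.73864 + (350/1061)·0.37429 + (220/1061)·0.52727 = 0.4769

0.4769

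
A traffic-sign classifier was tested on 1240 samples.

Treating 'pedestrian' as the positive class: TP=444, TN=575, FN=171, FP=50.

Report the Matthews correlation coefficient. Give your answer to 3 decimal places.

0.656

MCC = (TP·TN − FP·FN) / √((TP+FP)(TP+FN)(TN+FP)(TN+FN))
Numerator = 444·575 − 50·171 = 246750
Denominator = √(494·615·625·746) = √141651412500 = 376366.0618
MCC = 246750 / 376366.0618 = 0.656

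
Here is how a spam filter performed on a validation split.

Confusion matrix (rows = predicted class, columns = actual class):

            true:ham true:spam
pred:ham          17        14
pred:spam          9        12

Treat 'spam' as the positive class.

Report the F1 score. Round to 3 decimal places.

Precision = TP/(TP+FP) = 12/21 = 0.5714
Recall = TP/(TP+FN) = 12/26 = 0.4615
F1 = 2·TP/(2·TP+FP+FN) = 24/47 = 0.511

0.511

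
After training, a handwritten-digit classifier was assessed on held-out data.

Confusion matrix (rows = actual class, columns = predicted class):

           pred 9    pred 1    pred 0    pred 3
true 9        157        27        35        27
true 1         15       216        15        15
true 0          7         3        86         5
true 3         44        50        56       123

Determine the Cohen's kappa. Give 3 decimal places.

0.544

Observed agreement pₒ = trace/N = 582/881 = 0.6606
Expected agreement pₑ = Σ (rowᵢ·colᵢ)/N² = (246·223 + 261·296 + 101·192 + 273·170)/881² = 0.2550
κ = (pₒ − pₑ)/(1 − pₑ) = (0.6606 − 0.2550)/(1 − 0.2550) = 0.544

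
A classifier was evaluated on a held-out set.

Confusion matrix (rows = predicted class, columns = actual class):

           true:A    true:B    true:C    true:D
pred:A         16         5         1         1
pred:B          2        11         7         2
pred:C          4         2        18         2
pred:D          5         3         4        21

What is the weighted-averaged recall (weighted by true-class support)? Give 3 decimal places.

0.635

Per-class recall (TP/(TP+FN)):
  A: TP=16, FN=2+4+5=11 → 16/27 = 0.5926
  B: TP=11, FN=5+2+3=10 → 11/21 = 0.5238
  C: TP=18, FN=1+7+4=12 → 18/30 = 0.6000
  D: TP=21, FN=1+2+2=5 → 21/26 = 0.8077
Weighted-recall = Σ (supportᵢ/N)·recallᵢ with N=104: (27/104)·0.5926 + (21/104)·0.5238 + (30/104)·0.6000 + (26/104)·0.8077 = 0.635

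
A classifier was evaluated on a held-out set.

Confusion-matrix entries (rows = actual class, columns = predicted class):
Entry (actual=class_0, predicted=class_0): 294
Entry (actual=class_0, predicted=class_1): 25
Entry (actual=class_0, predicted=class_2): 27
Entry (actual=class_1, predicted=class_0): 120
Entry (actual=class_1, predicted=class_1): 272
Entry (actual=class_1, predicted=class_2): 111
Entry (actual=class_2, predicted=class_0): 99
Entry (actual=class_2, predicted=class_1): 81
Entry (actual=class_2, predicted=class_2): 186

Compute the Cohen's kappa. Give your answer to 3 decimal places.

0.432

Observed agreement pₒ = trace/N = 752/1215 = 0.6189
Expected agreement pₑ = Σ (rowᵢ·colᵢ)/N² = (346·513 + 503·378 + 366·324)/1215² = 0.3294
κ = (pₒ − pₑ)/(1 − pₑ) = (0.6189 − 0.3294)/(1 − 0.3294) = 0.432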